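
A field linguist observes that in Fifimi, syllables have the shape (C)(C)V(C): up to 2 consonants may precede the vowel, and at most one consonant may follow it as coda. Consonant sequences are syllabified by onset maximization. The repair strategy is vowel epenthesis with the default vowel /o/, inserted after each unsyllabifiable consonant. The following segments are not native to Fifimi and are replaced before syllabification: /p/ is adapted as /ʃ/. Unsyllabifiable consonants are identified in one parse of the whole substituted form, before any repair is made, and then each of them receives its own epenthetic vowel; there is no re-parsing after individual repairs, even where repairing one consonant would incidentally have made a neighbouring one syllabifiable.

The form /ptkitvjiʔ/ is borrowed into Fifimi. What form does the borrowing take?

Substitution: /p/ → /ʃ/, giving /ʃtkitvjiʔ/.
The consonants /ʃ/ cannot be parsed into a legal (C)(C)V(C) syllable (at most one coda consonant is licensed; onsets may contain at most 2 consonants).
Inserting the epenthetic vowel yields /ʃ/ → /ʃo/.

ʃotkitvjiʔ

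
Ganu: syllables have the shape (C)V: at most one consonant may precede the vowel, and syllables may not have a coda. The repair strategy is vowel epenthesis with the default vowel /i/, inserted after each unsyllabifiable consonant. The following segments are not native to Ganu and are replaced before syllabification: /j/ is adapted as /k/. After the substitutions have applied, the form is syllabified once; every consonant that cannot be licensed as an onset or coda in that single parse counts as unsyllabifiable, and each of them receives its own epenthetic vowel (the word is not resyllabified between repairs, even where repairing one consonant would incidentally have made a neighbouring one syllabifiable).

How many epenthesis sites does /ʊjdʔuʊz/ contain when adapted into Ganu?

After substitution the input is /ʊkdʔuʊz/.
The unsyllabifiable consonants are /k/, /d/, /z/; each receives one epenthetic vowel.

3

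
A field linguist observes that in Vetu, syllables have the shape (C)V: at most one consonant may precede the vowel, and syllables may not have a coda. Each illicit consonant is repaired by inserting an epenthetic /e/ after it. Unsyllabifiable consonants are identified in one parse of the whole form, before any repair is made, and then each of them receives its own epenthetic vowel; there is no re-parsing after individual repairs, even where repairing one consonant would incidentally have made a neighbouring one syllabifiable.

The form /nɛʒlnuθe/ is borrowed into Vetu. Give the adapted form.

nɛʒelenuθe

Syllabifying with onset maximization leaves /ʒ/, /l/ stranded (no codas are permitted; onsets are limited to one consonant).
Each unlicensed consonant becomes the onset of a new syllable: /ʒ/ → /ʒe/, /l/ → /le/.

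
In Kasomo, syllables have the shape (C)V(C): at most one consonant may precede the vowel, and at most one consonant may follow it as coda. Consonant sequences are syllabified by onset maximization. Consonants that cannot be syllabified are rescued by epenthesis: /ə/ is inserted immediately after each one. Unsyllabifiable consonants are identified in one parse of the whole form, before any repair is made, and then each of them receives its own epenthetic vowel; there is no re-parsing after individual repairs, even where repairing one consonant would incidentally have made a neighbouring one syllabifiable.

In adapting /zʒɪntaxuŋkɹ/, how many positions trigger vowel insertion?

The unsyllabifiable consonants are /z/, /k/, /ɹ/; each receives one epenthetic vowel.

3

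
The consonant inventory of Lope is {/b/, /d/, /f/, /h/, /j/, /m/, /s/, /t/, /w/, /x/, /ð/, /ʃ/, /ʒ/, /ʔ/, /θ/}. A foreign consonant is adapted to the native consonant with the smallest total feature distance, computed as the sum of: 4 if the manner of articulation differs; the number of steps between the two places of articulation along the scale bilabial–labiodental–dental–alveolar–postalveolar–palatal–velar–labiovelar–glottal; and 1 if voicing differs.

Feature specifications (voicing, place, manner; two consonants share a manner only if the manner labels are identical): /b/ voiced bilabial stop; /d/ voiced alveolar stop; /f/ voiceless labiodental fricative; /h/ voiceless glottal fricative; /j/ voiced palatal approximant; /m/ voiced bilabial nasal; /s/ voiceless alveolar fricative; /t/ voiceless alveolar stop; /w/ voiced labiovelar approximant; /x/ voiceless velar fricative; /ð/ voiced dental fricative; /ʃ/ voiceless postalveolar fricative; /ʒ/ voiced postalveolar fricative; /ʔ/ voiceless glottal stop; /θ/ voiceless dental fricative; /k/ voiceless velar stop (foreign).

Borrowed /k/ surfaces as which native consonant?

ʔ

/ʔ/ is closest: same manner (stop), place distance 2 (velar→glottal), same voicing; total 2. Next closest is /t/ at distance 3.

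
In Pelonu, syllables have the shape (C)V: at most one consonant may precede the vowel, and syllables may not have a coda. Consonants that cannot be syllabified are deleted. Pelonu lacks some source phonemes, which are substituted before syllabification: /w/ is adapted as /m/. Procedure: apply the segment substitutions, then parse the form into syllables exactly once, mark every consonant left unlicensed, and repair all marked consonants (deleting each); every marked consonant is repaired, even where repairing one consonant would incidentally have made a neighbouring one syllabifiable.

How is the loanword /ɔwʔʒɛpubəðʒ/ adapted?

ɔʒɛpubə

Substitution: /w/ → /m/, giving /ɔmʔʒɛpubəðʒ/.
Syllabifying with onset maximization leaves /m/, /ʔ/, /ð/, /ʒ/ stranded (no codas are permitted; onsets are limited to one consonant).
Deletion applies to /m/, /ʔ/, /ð/, /ʒ/.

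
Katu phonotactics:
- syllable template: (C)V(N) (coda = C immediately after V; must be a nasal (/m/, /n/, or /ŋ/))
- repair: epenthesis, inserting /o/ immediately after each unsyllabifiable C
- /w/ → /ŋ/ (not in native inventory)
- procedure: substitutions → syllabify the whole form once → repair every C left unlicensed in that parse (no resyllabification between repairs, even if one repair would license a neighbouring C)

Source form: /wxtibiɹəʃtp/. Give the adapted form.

Substitution: /w/ → /ŋ/, giving /ŋxtibiɹəʃtp/.
Under (C)V(N), the unsyllabifiable consonants are /ŋ/, /x/, /ʃ/, /t/, /p/ (only a nasal (/m/, /n/, or /ŋ/) is licensed in coda position; onsets are limited to one consonant).
Inserting the epenthetic vowel yields /ŋ/ → /ŋo/, /x/ → /xo/, /ʃ/ → /ʃo/, /t/ → /to/, /p/ → /po/.

ŋoxotibiɹəʃotopo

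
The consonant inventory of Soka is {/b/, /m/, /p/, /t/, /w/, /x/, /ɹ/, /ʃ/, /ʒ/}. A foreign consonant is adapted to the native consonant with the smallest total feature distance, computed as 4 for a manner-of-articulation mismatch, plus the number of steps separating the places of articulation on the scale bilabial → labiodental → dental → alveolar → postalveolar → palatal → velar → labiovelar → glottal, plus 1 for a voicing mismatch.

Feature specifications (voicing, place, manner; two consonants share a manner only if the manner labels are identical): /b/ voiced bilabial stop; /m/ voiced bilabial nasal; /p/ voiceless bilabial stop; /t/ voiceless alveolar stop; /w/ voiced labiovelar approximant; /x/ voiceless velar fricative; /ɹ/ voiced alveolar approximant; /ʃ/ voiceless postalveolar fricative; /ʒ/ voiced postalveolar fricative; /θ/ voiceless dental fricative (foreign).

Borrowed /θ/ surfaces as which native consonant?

ʃ

/ʃ/ is closest: same manner (fricative), place distance 2 (dental→postalveolar), same voicing; total 2. Next closest is /ʒ/ at distance 3.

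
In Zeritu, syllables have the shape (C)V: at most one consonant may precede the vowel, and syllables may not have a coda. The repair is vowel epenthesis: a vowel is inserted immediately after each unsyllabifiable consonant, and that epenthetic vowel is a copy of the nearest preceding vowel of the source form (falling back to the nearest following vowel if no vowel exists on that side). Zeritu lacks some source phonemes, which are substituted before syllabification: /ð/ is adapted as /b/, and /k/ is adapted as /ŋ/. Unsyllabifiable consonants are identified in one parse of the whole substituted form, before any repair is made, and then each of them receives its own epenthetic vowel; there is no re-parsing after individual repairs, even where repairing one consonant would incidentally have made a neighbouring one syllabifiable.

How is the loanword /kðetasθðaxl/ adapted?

Substitution: /k/ → /ŋ/, /ð/ → /b/, giving /ŋbetasθbaxl/.
Under (C)V, the unsyllabifiable consonants are /ŋ/, /s/, /θ/, /x/, /l/ (no codas are permitted; onsets are limited to one consonant).
Epenthesis after each stranded consonant: /ŋ/ → /ŋe/, /s/ → /sa/, /θ/ → /θa/, /x/ → /xa/, /l/ → /la/.

ŋebetasaθabaxala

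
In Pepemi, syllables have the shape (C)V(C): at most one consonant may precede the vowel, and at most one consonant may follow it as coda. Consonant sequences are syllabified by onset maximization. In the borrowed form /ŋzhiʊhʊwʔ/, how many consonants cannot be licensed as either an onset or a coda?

Under (C)V(C), the unsyllabifiable consonants are /ŋ/, /z/, /ʔ/ (at most one coda consonant is licensed; onsets are limited to one consonant).

3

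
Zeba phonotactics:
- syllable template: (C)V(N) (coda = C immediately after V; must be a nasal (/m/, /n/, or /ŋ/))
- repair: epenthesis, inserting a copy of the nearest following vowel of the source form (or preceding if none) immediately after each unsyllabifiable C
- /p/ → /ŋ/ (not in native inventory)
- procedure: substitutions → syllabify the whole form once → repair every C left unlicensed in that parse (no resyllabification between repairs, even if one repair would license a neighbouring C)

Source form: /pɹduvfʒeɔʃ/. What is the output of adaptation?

ŋuɹuduvefeʒeɔʃɔ

Substitution: /p/ → /ŋ/, giving /ŋɹduvfʒeɔʃ/.
Under (C)V(N), the unsyllabifiable consonants are /ŋ/, /ɹ/, /v/, /f/, /ʃ/ (only a nasal (/m/, /n/, or /ŋ/) is licensed in coda position; onsets are limited to one consonant).
Inserting the epenthetic vowel yields /ŋ/ → /ŋu/, /ɹ/ → /ɹu/, /v/ → /ve/, /f/ → /fe/, /ʃ/ → /ʃɔ/.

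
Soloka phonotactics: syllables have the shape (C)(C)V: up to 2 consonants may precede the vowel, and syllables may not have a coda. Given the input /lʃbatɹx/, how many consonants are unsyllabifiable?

Syllabifying with onset maximization leaves /l/, /t/, /ɹ/, /x/ stranded (no codas are permitted; onsets may contain at most 2 consonants).

4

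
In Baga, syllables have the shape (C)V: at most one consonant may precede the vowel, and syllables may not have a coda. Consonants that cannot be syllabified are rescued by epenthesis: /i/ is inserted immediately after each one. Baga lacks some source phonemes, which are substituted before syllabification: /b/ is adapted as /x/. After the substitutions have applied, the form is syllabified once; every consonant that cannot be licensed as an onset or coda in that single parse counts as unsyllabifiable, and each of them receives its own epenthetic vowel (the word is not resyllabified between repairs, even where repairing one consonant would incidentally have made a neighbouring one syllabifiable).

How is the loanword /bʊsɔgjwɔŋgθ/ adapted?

Substitution: /b/ → /x/, giving /xʊsɔgjwɔŋgθ/.
The consonants /g/, /j/, /ŋ/, /g/, /θ/ cannot be parsed into a legal (C)V syllable (no codas are permitted; onsets are limited to one consonant).
Each unlicensed consonant becomes the onset of a new syllable: /g/ → /gi/, /j/ → /ji/, /ŋ/ → /ŋi/, /g/ → /gi/, /θ/ → /θi/.

xʊsɔgijiwɔŋigiθi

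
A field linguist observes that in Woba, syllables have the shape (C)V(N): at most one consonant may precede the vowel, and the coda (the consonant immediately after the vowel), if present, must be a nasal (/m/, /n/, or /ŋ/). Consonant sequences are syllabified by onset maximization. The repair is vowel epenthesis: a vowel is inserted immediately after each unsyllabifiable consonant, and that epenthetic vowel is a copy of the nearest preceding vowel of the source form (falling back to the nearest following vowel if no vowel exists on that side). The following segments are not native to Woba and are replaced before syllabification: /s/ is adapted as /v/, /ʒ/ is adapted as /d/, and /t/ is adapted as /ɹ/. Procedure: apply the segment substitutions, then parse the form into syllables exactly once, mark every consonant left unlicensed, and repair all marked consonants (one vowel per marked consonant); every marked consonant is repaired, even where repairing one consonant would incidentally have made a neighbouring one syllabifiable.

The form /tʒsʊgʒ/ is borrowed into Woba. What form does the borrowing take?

Substitution: /t/ → /ɹ/, /ʒ/ → /d/, /s/ → /v/, giving /ɹdvʊgd/.
Syllabifying with onset maximization leaves /ɹ/, /d/, /g/, /d/ stranded (only a nasal (/m/, /n/, or /ŋ/) is licensed in coda position; onsets are limited to one consonant).
Each unlicensed consonant becomes the onset of a new syllable: /ɹ/ → /ɹʊ/, /d/ → /dʊ/, /g/ → /gʊ/, /d/ → /dʊ/.

ɹʊdʊvʊgʊdʊ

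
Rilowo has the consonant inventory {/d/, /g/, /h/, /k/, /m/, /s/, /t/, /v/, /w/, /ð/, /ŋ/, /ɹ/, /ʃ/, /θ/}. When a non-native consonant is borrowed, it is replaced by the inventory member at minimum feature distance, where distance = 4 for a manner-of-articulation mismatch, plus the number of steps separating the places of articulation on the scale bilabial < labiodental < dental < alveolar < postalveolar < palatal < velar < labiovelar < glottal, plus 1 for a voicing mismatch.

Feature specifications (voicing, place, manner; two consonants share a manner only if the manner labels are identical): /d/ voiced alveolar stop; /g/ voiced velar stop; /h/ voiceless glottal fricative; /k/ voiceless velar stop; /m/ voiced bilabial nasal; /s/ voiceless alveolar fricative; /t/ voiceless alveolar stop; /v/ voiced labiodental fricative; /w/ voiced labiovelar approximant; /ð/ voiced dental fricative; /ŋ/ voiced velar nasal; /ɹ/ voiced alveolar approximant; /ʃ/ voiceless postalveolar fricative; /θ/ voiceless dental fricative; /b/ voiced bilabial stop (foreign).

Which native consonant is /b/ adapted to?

d

/d/ is closest: same manner (stop), place distance 3 (bilabial→alveolar), same voicing; total 3. Next closest is /m/ at distance 4.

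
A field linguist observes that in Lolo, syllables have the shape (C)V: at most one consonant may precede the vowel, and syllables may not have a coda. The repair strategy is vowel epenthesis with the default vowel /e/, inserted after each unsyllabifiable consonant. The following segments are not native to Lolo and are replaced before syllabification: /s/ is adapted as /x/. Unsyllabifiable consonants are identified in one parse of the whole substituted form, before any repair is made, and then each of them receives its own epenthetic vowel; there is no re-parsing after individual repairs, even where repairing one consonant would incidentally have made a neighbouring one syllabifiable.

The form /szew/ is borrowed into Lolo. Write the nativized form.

Substitution: /s/ → /x/, giving /xzew/.
Under (C)V, the unsyllabifiable consonants are /x/, /w/ (no codas are permitted; onsets are limited to one consonant).
Epenthesis after each stranded consonant: /x/ → /xe/, /w/ → /we/.

xezewe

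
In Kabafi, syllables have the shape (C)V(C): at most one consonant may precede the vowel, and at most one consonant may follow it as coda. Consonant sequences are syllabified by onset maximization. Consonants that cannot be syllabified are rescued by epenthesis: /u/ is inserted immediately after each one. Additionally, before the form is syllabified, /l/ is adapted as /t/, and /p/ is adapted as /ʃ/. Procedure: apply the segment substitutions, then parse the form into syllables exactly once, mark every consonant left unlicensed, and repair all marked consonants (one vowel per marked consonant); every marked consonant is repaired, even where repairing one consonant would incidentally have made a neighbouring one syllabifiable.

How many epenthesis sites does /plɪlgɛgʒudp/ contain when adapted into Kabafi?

2

After substitution the input is /ʃtɪtgɛgʒudʃ/.
The unsyllabifiable consonants are /ʃ/, /ʃ/; each receives one epenthetic vowel.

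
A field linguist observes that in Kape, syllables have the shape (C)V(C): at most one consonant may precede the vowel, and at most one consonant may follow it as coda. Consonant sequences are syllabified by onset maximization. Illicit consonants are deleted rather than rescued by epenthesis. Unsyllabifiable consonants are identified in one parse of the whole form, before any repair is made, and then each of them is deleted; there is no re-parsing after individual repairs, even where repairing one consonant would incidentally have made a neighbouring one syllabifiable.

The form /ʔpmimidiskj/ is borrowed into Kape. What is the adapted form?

Syllabifying with onset maximization leaves /ʔ/, /p/, /k/, /j/ stranded (at most one coda consonant is licensed; onsets are limited to one consonant).
Deleting the stranded consonants removes /ʔ/, /p/, /k/, /j/.

mimidis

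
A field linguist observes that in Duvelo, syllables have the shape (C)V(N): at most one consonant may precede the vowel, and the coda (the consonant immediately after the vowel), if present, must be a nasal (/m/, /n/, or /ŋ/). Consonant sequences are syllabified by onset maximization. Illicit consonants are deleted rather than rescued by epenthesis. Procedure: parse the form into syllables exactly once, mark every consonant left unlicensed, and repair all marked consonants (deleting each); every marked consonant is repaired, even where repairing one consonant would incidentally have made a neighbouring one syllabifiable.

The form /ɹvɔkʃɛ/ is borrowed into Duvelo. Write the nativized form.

Under (C)V(N), the unsyllabifiable consonants are /ɹ/, /k/ (only a nasal (/m/, /n/, or /ŋ/) is licensed in coda position; onsets are limited to one consonant).
Deletion applies to /ɹ/, /k/.

vɔʃɛ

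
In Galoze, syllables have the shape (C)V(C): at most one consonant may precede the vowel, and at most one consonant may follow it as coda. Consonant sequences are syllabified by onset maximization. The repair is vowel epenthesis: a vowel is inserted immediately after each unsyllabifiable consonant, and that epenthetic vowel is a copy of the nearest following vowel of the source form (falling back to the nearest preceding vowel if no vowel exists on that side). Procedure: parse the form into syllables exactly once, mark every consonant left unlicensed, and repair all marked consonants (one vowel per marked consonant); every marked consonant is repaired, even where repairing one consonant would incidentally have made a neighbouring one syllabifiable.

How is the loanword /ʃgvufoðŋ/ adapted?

The consonants /ʃ/, /g/, /ŋ/ cannot be parsed into a legal (C)V(C) syllable (at most one coda consonant is licensed; onsets are limited to one consonant).
Epenthesis after each stranded consonant: /ʃ/ → /ʃu/, /g/ → /gu/, /ŋ/ → /ŋo/.

ʃuguvufoðŋo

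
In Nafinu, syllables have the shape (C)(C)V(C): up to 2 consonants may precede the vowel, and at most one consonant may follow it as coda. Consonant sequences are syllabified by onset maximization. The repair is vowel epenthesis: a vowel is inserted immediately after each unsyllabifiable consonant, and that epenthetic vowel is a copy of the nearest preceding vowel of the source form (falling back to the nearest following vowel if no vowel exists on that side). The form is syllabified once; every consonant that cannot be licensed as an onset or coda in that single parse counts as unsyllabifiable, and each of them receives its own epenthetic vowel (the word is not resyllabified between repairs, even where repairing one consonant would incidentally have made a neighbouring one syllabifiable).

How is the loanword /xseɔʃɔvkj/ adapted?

Syllabifying with onset maximization leaves /k/, /j/ stranded (at most one coda consonant is licensed; onsets may contain at most 2 consonants).
Inserting the epenthetic vowel yields /k/ → /kɔ/, /j/ → /jɔ/.

xseɔʃɔvkɔjɔ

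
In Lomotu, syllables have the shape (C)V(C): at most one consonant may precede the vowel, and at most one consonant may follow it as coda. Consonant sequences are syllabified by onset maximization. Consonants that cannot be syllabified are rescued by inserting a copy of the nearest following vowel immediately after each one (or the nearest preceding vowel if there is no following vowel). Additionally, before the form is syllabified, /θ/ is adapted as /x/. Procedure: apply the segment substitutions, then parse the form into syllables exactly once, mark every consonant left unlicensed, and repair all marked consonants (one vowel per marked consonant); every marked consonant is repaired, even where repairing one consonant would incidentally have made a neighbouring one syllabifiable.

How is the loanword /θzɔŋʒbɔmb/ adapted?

xɔzɔŋʒɔbɔmbɔ

Substitution: /θ/ → /x/, giving /xzɔŋʒbɔmb/.
Syllabifying with onset maximization leaves /x/, /ʒ/, /b/ stranded (at most one coda consonant is licensed; onsets are limited to one consonant).
Inserting the epenthetic vowel yields /x/ → /xɔ/, /ʒ/ → /ʒɔ/, /b/ → /bɔ/.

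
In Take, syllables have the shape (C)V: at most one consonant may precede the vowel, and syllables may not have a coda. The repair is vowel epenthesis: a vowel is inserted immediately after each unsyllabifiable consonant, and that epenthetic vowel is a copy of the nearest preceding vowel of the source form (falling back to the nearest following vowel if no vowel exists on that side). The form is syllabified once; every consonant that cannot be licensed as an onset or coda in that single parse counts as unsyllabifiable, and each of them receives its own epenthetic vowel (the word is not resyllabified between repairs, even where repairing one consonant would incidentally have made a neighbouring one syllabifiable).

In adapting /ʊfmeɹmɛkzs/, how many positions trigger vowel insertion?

5

The unsyllabifiable consonants are /f/, /ɹ/, /k/, /z/, /s/; each receives one epenthetic vowel.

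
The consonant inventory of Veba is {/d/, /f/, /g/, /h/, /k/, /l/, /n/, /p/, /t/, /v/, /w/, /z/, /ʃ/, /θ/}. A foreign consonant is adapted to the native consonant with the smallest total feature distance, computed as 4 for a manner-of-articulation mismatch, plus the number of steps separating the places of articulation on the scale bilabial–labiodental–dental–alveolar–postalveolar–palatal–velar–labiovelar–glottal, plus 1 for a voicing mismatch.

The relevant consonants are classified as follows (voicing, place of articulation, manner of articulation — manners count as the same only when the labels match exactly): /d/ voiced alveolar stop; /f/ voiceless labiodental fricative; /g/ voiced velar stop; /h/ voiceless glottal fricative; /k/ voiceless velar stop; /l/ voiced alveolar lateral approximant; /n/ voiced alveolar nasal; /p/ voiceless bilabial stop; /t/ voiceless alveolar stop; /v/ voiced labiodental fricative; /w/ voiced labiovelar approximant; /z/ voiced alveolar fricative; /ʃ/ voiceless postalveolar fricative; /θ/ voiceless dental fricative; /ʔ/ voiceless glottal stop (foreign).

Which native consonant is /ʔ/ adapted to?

/k/ is closest: same manner (stop), place distance 2 (glottal→velar), same voicing; total 2. Next closest is /g/ at distance 3.

k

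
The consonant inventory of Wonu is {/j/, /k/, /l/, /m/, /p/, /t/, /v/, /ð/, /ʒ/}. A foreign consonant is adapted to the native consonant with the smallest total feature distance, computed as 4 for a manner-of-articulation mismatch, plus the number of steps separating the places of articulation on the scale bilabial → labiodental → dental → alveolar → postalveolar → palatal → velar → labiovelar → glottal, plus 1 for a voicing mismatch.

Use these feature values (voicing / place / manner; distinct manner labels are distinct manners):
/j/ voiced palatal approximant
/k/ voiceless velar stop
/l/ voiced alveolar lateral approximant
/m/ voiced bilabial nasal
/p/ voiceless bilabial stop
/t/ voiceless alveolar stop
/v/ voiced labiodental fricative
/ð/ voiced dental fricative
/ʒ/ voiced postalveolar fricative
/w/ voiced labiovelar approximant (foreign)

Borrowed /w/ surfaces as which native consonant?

j

/j/ is closest: same manner (approximant), place distance 2 (labiovelar→palatal), same voicing; total 2. Next closest is /k/ at distance 6.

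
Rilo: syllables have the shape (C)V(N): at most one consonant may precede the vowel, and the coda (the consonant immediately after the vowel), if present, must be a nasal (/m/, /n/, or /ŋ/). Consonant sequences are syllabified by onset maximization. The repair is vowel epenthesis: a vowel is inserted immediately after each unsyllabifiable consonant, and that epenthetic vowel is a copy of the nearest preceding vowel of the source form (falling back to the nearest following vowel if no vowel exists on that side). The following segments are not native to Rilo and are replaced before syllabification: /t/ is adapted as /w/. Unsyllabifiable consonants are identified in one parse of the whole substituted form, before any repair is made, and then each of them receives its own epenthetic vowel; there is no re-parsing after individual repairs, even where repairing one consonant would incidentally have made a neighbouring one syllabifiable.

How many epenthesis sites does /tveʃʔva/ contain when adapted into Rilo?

After substitution the input is /wveʃʔva/.
The unsyllabifiable consonants are /w/, /ʃ/, /ʔ/; each receives one epenthetic vowel.

3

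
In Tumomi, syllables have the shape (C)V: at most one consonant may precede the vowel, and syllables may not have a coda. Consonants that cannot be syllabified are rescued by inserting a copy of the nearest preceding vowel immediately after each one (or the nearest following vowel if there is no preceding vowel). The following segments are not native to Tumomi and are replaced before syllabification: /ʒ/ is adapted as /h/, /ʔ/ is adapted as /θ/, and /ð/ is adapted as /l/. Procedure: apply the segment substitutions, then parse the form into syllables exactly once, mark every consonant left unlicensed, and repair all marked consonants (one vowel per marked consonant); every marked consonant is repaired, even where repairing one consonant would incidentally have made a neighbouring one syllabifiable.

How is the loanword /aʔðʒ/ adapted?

aθalaha

Substitution: /ʔ/ → /θ/, /ð/ → /l/, /ʒ/ → /h/, giving /aθlh/.
Syllabifying with onset maximization leaves /θ/, /l/, /h/ stranded (no codas are permitted; onsets are limited to one consonant).
Epenthesis after each stranded consonant: /θ/ → /θa/, /l/ → /la/, /h/ → /ha/.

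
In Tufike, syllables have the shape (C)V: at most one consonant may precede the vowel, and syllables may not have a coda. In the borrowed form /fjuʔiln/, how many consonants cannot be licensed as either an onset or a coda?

The consonants /f/, /l/, /n/ cannot be parsed into a legal (C)V syllable (no codas are permitted; onsets are limited to one consonant).

3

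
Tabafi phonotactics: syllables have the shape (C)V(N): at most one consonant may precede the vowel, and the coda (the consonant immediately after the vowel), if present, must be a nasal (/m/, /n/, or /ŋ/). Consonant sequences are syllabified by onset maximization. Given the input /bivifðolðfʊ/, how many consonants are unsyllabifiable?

The consonants /f/, /l/, /ð/ cannot be parsed into a legal (C)V(N) syllable (only a nasal (/m/, /n/, or /ŋ/) is licensed in coda position; onsets are limited to one consonant).

3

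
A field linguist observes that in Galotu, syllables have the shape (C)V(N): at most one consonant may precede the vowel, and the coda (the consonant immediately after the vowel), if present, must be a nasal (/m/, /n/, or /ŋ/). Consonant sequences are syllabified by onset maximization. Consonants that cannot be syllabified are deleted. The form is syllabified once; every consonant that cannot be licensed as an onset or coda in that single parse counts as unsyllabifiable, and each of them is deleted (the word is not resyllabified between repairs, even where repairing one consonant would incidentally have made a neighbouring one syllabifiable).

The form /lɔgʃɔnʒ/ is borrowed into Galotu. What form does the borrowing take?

The consonants /g/, /ʒ/ cannot be parsed into a legal (C)V(N) syllable (only a nasal (/m/, /n/, or /ŋ/) is licensed in coda position; onsets are limited to one consonant).
Deletion applies to /g/, /ʒ/.

lɔʃɔn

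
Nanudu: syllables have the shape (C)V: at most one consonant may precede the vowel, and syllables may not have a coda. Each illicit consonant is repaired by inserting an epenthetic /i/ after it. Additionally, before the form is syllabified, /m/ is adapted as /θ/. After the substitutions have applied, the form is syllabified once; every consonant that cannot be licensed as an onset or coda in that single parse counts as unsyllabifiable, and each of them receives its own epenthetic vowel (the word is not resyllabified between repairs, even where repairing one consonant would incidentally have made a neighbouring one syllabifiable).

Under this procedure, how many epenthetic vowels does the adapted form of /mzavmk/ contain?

After substitution the input is /θzavθk/.
The unsyllabifiable consonants are /θ/, /v/, /θ/, /k/; each receives one epenthetic vowel.

4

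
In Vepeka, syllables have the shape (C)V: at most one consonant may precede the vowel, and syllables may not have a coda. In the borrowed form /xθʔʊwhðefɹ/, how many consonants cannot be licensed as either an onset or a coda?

The consonants /x/, /θ/, /w/, /h/, /f/, /ɹ/ cannot be parsed into a legal (C)V syllable (no codas are permitted; onsets are limited to one consonant).

6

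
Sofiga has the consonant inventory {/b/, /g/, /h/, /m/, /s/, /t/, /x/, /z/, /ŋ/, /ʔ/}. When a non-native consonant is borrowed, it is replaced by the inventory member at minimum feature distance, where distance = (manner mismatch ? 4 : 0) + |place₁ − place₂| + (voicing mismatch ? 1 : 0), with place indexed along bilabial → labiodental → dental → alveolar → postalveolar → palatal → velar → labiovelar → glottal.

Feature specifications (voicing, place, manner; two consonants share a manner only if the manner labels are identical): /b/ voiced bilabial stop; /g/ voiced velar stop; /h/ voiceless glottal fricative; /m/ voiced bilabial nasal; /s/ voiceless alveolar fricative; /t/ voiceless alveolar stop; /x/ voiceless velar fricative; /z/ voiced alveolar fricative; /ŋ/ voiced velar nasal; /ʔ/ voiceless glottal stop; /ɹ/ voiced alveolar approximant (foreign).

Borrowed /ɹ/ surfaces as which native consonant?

/z/ is closest: manner differs (approximant→fricative, +4), place distance 0 (alveolar→alveolar), same voicing; total 4. Next closest is /s/ at distance 5.

z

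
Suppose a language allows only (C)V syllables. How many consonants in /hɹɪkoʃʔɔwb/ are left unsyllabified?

4

The consonants /h/, /ʃ/, /w/, /b/ cannot be parsed into a legal (C)V syllable (no codas are permitted; onsets are limited to one consonant).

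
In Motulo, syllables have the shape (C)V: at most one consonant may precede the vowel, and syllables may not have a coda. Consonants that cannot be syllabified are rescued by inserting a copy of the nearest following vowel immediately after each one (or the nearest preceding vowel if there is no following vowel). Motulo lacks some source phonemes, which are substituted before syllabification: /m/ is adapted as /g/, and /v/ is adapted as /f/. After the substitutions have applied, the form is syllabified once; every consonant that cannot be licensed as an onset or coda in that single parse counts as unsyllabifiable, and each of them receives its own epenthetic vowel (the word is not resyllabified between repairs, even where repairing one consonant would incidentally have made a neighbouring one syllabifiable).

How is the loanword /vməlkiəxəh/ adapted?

Substitution: /v/ → /f/, /m/ → /g/, giving /fgəlkiəxəh/.
Under (C)V, the unsyllabifiable consonants are /f/, /l/, /h/ (no codas are permitted; onsets are limited to one consonant).
Epenthesis after each stranded consonant: /f/ → /fə/, /l/ → /li/, /h/ → /hə/.

fəgəlikiəxəhə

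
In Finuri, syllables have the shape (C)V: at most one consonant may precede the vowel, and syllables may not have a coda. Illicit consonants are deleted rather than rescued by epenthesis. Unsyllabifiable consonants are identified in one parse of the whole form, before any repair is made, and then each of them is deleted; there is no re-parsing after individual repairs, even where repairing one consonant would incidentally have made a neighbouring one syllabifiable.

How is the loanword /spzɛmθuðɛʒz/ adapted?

The consonants /s/, /p/, /m/, /ʒ/, /z/ cannot be parsed into a legal (C)V syllable (no codas are permitted; onsets are limited to one consonant).
Each unlicensed consonant is deleted: /s/, /p/, /m/, /ʒ/, /z/.

zɛθuðɛ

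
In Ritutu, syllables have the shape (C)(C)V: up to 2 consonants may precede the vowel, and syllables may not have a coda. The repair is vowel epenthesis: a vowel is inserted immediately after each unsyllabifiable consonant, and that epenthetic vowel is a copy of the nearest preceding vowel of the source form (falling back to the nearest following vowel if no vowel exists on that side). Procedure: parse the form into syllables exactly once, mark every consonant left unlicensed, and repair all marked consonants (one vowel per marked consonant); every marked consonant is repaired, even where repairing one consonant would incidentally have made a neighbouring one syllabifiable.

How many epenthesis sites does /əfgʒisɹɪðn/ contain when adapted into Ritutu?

The unsyllabifiable consonants are /f/, /ð/, /n/; each receives one epenthetic vowel.

3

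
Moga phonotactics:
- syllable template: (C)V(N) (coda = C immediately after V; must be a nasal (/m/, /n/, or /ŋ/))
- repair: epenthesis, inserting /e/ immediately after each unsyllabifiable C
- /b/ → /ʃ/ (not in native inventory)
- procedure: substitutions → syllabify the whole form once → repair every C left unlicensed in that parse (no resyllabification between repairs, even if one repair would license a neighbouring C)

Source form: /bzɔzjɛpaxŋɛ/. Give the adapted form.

Substitution: /b/ → /ʃ/, giving /ʃzɔzjɛpaxŋɛ/.
The consonants /ʃ/, /z/, /x/ cannot be parsed into a legal (C)V(N) syllable (only a nasal (/m/, /n/, or /ŋ/) is licensed in coda position; onsets are limited to one consonant).
Each unlicensed consonant becomes the onset of a new syllable: /ʃ/ → /ʃe/, /z/ → /ze/, /x/ → /xe/.

ʃezɔzejɛpaxeŋɛ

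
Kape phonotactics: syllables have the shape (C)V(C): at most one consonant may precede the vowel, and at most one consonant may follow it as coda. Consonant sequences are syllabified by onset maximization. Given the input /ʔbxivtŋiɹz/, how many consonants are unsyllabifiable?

The consonants /ʔ/, /b/, /t/, /z/ cannot be parsed into a legal (C)V(C) syllable (at most one coda consonant is licensed; onsets are limited to one consonant).

4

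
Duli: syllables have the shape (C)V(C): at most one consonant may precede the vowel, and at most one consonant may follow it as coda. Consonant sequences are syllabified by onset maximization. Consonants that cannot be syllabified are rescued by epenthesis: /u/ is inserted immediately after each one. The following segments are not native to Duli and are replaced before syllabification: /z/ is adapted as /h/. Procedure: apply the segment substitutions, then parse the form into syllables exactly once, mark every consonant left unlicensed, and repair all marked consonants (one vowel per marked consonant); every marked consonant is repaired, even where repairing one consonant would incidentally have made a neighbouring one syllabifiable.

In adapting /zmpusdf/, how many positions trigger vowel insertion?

After substitution the input is /hmpusdf/.
The unsyllabifiable consonants are /h/, /m/, /d/, /f/; each receives one epenthetic vowel.

4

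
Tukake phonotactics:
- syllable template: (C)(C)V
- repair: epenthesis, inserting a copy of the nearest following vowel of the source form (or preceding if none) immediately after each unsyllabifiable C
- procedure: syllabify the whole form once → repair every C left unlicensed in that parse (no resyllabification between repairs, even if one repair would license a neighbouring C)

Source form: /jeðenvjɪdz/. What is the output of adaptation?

jeðenɪvjɪdɪzɪ

The consonants /n/, /d/, /z/ cannot be parsed into a legal (C)(C)V syllable (no codas are permitted; onsets may contain at most 2 consonants).
Inserting the epenthetic vowel yields /n/ → /nɪ/, /d/ → /dɪ/, /z/ → /zɪ/.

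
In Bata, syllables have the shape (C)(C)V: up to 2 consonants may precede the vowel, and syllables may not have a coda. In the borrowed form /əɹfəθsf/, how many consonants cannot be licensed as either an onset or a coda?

The consonants /θ/, /s/, /f/ cannot be parsed into a legal (C)(C)V syllable (no codas are permitted; onsets may contain at most 2 consonants).

3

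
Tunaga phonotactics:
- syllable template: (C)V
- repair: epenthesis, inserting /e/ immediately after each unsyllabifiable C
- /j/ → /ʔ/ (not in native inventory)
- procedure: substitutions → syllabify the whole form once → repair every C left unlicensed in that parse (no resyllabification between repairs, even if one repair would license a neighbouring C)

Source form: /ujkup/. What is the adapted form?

Substitution: /j/ → /ʔ/, giving /uʔkup/.
Syllabifying with onset maximization leaves /ʔ/, /p/ stranded (no codas are permitted; onsets are limited to one consonant).
Epenthesis after each stranded consonant: /ʔ/ → /ʔe/, /p/ → /pe/.

uʔekupe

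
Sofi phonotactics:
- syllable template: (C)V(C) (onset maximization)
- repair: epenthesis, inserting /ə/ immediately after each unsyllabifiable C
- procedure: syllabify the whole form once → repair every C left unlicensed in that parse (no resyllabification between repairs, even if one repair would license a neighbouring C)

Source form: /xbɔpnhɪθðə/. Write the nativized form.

xəbɔpnəhɪθðə

Under (C)V(C), the unsyllabifiable consonants are /x/, /n/ (at most one coda consonant is licensed; onsets are limited to one consonant).
Inserting the epenthetic vowel yields /x/ → /xə/, /n/ → /nə/.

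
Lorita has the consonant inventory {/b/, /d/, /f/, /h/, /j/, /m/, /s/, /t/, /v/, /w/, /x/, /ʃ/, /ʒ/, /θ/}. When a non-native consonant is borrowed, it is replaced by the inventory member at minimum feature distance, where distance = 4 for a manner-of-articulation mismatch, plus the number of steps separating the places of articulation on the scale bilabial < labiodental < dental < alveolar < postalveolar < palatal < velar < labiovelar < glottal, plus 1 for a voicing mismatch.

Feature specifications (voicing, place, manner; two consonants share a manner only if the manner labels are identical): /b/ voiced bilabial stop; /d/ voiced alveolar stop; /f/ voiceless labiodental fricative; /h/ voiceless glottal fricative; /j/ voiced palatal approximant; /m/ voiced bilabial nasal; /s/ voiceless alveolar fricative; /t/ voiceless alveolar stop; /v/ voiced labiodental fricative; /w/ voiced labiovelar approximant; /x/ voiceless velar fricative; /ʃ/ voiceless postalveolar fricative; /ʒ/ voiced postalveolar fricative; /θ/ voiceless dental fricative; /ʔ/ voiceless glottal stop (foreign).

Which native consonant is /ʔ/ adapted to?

/h/ is closest: manner differs (stop→fricative, +4), place distance 0 (glottal→glottal), same voicing; total 4. Next closest is /t/ at distance 5.

h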